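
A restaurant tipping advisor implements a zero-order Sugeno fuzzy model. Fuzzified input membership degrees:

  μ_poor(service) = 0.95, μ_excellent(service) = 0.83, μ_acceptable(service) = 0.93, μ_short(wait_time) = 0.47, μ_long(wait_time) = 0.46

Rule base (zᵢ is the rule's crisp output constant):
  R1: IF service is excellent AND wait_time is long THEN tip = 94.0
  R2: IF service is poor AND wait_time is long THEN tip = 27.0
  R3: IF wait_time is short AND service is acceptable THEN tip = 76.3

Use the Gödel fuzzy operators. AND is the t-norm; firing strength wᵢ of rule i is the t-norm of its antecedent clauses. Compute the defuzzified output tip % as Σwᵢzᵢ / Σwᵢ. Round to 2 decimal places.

R1 (z=94.0): excellent=0.83, long=0.46; AND[min(a, b)] → w = 0.46
R2 (z=27.0): poor=0.95, long=0.46; AND[min(a, b)] → w = 0.46
R3 (z=76.3): short=0.47, acceptable=0.93; AND[min(a, b)] → w = 0.47
Weighted average = (0.46·94.0 + 0.46·27.0 + 0.47·76.3) / (0.46 + 0.46 + 0.47)
  = 91.5210 / 1.3900 = 65.84

65.84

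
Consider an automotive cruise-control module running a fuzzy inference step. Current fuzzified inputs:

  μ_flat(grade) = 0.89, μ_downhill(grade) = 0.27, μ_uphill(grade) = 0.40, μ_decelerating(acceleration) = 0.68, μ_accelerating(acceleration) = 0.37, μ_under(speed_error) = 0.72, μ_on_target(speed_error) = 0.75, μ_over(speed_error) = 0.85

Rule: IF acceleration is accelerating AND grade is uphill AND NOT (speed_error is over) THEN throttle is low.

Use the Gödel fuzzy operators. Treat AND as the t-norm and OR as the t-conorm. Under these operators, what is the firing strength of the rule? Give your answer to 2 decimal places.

0.15

firing strength: accelerating=0.37, uphill=0.40, ¬over=1−0.85=0.15; AND[min(a, b)] → w = 0.15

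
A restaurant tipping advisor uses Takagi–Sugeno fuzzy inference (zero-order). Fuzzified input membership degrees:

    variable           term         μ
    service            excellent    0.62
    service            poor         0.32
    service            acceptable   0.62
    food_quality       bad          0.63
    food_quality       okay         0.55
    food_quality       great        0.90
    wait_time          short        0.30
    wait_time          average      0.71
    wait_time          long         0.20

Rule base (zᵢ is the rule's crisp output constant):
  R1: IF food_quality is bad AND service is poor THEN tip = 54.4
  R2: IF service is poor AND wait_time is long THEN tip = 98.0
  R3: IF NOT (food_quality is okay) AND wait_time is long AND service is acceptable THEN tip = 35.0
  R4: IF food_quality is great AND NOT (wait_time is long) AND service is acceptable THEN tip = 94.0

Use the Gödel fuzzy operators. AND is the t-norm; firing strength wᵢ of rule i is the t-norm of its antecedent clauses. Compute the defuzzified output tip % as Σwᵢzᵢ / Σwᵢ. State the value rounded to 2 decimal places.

R1 (z=54.4): bad=0.63, poor=0.32; AND[min(a, b)] → w = 0.32
R2 (z=98.0): poor=0.32, long=0.20; AND[min(a, b)] → w = 0.20
R3 (z=35.0): ¬okay=1−0.55=0.45, long=0.20, acceptable=0.62; AND[min(a, b)] → w = 0.20
R4 (z=94.0): great=0.90, ¬long=1−0.20=0.80, acceptable=0.62; AND[min(a, b)] → w = 0.62
Weighted average = (0.32·54.4 + 0.20·98.0 + 0.20·35.0 + 0.62·94.0) / (0.32 + 0.20 + 0.20 + 0.62)
  = 102.2880 / 1.3400 = 76.33

76.33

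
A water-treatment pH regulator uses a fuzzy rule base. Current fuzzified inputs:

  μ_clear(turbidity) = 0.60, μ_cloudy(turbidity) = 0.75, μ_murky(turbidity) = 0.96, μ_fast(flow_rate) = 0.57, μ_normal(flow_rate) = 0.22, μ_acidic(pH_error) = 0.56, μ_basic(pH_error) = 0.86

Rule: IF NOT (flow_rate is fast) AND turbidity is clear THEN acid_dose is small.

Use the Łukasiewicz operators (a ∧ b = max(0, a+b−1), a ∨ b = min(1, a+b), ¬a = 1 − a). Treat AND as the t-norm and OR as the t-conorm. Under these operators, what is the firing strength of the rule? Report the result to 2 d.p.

firing strength: ¬fast=1−0.57=0.43, clear=0.60; AND[max(0, a+b−1)] → w = 0.03

0.03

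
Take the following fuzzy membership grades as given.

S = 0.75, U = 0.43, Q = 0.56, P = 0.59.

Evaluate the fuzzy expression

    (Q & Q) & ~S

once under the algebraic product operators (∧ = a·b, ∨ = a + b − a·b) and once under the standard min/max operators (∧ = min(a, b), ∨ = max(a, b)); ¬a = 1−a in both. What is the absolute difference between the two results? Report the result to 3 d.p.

0.172

Under algebraic product:
  Q & Q = a·b on (0.5600, 0.5600) = 0.3136
  ~S = 1 − 0.7500 = 0.2500
  (Q & Q) & ~S = a·b on (0.3136, 0.2500) = 0.0784
  → value = 0.0784
Under standard min/max:
  Q & Q = min(a, b) on (0.56, 0.56) = 0.56
  ~S = 1 − 0.75 = 0.25
  (Q & Q) & ~S = min(a, b) on (0.56, 0.25) = 0.25
  → value = 0.2500
|0.0784 − 0.2500| = 0.172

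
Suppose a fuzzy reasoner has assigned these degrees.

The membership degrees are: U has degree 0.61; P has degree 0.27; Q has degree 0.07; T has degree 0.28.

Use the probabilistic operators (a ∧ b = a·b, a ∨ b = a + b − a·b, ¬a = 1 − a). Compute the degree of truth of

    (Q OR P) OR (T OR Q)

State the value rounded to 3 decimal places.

0.545

Q OR P = a + b − a·b on (0.0700, 0.2700) = 0.3211
T OR Q = a + b − a·b on (0.2800, 0.0700) = 0.3304
(Q OR P) OR (T OR Q) = a + b − a·b on (0.3211, 0.3304) = 0.5454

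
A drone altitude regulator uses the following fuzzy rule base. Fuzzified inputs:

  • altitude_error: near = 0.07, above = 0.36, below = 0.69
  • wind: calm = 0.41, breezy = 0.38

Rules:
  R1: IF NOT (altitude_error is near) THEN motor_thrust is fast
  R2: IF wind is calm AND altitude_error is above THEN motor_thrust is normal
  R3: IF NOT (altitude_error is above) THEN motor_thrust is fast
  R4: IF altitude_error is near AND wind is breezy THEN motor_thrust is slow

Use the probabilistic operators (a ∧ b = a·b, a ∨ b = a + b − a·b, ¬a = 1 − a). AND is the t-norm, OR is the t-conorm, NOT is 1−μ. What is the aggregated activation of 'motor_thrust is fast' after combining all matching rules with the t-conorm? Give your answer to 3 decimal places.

R1: ¬near=1−0.07=0.93 → w = 0.9300
R2: calm=0.41, above=0.36; AND[a·b] → w = 0.1476
R3: ¬above=1−0.36=0.64 → w = 0.6400
R4: near=0.07, breezy=0.38; AND[a·b] → w = 0.0266
Rules with consequent 'fast': {R1, R3} → strengths 0.9300, 0.6400
Aggregate via t-conorm [a + b − a·b]: 0.9748

0.975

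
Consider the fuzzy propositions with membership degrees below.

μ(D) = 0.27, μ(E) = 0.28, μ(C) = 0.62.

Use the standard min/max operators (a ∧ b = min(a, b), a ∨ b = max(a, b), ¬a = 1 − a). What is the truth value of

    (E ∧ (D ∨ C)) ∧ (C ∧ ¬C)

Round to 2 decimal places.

D ∨ C = max(a, b) on (0.27, 0.62) = 0.62
E ∧ (D ∨ C) = min(a, b) on (0.28, 0.62) = 0.28
¬C = 1 − 0.62 = 0.38
C ∧ ¬C = min(a, b) on (0.62, 0.38) = 0.38
(E ∧ (D ∨ C)) ∧ (C ∧ ¬C) = min(a, b) on (0.28, 0.38) = 0.28

0.28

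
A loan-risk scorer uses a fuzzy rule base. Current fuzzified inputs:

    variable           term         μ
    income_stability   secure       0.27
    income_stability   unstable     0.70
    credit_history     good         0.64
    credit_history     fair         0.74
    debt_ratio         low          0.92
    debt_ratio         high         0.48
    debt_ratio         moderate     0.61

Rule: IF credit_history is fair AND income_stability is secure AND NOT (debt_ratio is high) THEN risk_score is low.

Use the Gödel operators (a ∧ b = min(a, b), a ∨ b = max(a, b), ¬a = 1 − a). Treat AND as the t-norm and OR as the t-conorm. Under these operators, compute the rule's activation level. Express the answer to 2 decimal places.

0.27

firing strength: fair=0.74, secure=0.27, ¬high=1−0.48=0.52; AND[min(a, b)] → w = 0.27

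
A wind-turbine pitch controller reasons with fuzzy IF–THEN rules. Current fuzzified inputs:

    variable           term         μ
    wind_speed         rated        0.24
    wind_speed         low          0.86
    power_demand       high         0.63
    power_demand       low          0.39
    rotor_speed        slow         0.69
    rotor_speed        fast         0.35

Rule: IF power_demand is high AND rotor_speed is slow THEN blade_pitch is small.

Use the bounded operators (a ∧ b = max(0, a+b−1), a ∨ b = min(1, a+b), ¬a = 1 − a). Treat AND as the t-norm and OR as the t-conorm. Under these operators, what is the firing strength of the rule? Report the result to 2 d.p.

0.32

firing strength: high=0.63, slow=0.69; AND[max(0, a+b−1)] → w = 0.32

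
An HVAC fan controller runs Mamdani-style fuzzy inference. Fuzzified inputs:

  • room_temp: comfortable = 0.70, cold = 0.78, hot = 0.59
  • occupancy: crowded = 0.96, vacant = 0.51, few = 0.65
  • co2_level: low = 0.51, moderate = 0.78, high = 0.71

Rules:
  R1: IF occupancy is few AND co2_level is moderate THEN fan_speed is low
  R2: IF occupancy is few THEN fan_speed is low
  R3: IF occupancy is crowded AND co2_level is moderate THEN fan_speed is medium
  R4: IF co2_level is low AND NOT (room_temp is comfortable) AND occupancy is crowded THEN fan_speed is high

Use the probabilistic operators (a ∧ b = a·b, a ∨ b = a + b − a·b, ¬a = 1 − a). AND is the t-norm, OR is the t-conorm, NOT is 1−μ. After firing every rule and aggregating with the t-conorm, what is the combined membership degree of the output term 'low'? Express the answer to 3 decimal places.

R1: few=0.65, moderate=0.78; AND[a·b] → w = 0.5070
R2: few=0.65 → w = 0.6500
R3: crowded=0.96, moderate=0.78; AND[a·b] → w = 0.7488
R4: low=0.51, ¬comfortable=1−0.70=0.30, crowded=0.96; AND[a·b] → w = 0.1469
Rules with consequent 'low': {R1, R2} → strengths 0.5070, 0.6500
Aggregate via t-conorm [a + b − a·b]: 0.8275

0.827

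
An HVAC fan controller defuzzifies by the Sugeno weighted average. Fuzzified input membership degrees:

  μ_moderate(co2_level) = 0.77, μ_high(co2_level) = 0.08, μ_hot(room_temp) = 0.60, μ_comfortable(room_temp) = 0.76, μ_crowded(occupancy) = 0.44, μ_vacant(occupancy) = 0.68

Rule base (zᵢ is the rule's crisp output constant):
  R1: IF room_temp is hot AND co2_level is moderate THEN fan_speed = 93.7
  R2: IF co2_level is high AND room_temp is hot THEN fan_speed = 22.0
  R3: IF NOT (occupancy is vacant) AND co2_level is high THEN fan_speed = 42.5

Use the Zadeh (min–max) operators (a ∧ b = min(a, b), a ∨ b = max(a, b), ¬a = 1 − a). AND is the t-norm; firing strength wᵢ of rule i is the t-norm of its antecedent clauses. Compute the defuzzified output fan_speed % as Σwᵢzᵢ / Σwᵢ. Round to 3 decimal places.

R1 (z=93.7): hot=0.60, moderate=0.77; AND[min(a, b)] → w = 0.60
R2 (z=22.0): high=0.08, hot=0.60; AND[min(a, b)] → w = 0.08
R3 (z=42.5): ¬vacant=1−0.68=0.32, high=0.08; AND[min(a, b)] → w = 0.08
Weighted average = (0.60·93.7 + 0.08·22.0 + 0.08·42.5) / (0.60 + 0.08 + 0.08)
  = 61.3800 / 0.7600 = 80.763

80.763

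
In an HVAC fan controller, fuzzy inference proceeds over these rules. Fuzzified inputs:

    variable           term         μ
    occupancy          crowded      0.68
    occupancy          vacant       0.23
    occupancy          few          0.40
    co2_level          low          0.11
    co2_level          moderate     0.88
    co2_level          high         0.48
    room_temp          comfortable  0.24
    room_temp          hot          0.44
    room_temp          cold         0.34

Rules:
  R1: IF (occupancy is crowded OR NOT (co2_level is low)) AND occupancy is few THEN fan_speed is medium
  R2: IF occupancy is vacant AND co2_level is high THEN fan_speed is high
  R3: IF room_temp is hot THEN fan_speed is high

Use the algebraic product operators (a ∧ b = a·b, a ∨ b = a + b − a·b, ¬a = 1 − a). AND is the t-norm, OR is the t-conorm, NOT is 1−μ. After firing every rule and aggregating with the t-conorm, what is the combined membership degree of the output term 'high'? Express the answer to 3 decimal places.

0.502

R1: (crowded=0.68 OR ¬low=1−0.11=0.89) = 0.9648; AND[a·b] with few=0.40 → w = 0.3859
R2: vacant=0.23, high=0.48; AND[a·b] → w = 0.1104
R3: hot=0.44 → w = 0.4400
Rules with consequent 'high': {R2, R3} → strengths 0.1104, 0.4400
Aggregate via t-conorm [a + b − a·b]: 0.5018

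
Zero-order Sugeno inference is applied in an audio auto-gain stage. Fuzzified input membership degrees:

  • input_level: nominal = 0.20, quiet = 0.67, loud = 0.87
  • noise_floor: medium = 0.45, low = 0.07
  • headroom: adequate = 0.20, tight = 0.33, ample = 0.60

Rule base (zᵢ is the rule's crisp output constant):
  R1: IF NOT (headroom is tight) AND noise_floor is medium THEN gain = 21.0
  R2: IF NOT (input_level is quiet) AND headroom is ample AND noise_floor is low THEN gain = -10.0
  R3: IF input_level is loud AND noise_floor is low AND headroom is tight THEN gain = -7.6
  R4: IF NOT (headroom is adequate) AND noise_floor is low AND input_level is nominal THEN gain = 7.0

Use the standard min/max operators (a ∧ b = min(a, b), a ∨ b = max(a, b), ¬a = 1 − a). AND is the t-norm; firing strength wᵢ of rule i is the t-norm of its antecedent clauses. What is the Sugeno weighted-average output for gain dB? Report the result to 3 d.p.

R1 (z=21.0): ¬tight=1−0.33=0.67, medium=0.45; AND[min(a, b)] → w = 0.45
R2 (z=-10.0): ¬quiet=1−0.67=0.33, ample=0.60, low=0.07; AND[min(a, b)] → w = 0.07
R3 (z=-7.6): loud=0.87, low=0.07, tight=0.33; AND[min(a, b)] → w = 0.07
R4 (z=7.0): ¬adequate=1−0.20=0.80, low=0.07, nominal=0.20; AND[min(a, b)] → w = 0.07
Weighted average = (0.45·21.0 + 0.07·-10.0 + 0.07·-7.6 + 0.07·7.0) / (0.45 + 0.07 + 0.07 + 0.07)
  = 8.7080 / 0.6600 = 13.194

13.194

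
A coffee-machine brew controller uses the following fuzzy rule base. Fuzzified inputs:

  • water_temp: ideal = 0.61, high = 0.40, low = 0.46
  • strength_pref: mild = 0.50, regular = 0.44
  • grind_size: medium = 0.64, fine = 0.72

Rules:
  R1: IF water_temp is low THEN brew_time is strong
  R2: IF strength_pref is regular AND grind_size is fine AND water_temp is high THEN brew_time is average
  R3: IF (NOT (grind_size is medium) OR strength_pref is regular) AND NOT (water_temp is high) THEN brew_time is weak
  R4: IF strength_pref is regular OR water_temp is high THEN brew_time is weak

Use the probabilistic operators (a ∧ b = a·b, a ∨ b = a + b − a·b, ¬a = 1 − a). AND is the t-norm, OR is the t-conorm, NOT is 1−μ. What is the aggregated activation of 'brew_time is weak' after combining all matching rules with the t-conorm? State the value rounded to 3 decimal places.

0.793

R1: low=0.46 → w = 0.4600
R2: regular=0.44, fine=0.72, high=0.40; AND[a·b] → w = 0.1267
R3: (¬medium=1−0.64=0.36 OR regular=0.44) = 0.6416; AND[a·b] with ¬high=1−0.40=0.60 → w = 0.3850
R4: regular=0.44, high=0.40; OR[a + b − a·b] → w = 0.6640
Rules with consequent 'weak': {R3, R4} → strengths 0.3850, 0.6640
Aggregate via t-conorm [a + b − a·b]: 0.7933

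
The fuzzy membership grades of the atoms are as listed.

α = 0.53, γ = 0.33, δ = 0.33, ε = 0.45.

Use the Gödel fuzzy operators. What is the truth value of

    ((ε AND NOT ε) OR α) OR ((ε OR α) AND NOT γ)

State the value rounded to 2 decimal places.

0.53

NOT ε = 1 − 0.45 = 0.55
ε AND NOT ε = min(a, b) on (0.45, 0.55) = 0.45
(ε AND NOT ε) OR α = max(a, b) on (0.45, 0.53) = 0.53
ε OR α = max(a, b) on (0.45, 0.53) = 0.53
NOT γ = 1 − 0.33 = 0.67
(ε OR α) AND NOT γ = min(a, b) on (0.53, 0.67) = 0.53
((ε AND NOT ε) OR α) OR ((ε OR α) AND NOT γ) = max(a, b) on (0.53, 0.53) = 0.53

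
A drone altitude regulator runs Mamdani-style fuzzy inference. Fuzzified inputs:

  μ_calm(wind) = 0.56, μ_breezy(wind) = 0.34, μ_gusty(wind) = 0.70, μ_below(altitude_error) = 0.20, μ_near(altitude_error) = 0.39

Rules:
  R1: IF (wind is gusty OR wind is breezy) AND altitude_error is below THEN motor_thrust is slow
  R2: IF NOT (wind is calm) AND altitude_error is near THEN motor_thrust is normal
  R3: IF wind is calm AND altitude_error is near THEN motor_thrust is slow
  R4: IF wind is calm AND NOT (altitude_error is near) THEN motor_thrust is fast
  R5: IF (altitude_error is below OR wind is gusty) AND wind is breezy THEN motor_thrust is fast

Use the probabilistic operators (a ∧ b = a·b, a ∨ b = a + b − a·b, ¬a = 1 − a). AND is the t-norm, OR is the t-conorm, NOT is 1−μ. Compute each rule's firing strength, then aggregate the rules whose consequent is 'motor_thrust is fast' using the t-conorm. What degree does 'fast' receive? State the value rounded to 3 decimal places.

R1: (gusty=0.70 OR breezy=0.34) = 0.8020; AND[a·b] with below=0.20 → w = 0.1604
R2: ¬calm=1−0.56=0.44, near=0.39; AND[a·b] → w = 0.1716
R3: calm=0.56, near=0.39; AND[a·b] → w = 0.2184
R4: calm=0.56, ¬near=1−0.39=0.61; AND[a·b] → w = 0.3416
R5: (below=0.20 OR gusty=0.70) = 0.7600; AND[a·b] with breezy=0.34 → w = 0.2584
Rules with consequent 'fast': {R4, R5} → strengths 0.3416, 0.2584
Aggregate via t-conorm [a + b − a·b]: 0.5117

0.512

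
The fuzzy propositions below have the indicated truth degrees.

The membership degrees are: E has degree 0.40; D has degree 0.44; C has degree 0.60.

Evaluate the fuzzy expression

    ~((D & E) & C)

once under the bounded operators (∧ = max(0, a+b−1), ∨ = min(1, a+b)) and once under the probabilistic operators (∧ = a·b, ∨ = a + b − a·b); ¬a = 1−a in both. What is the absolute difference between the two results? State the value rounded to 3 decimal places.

Under bounded:
  D & E = max(0, a+b−1) on (0.44, 0.40) = 0.00
  (D & E) & C = max(0, a+b−1) on (0.00, 0.60) = 0.00
  ~((D & E) & C) = 1 − 0.00 = 1.00
  → value = 1.0000
Under probabilistic:
  D & E = a·b on (0.4400, 0.4000) = 0.1760
  (D & E) & C = a·b on (0.1760, 0.6000) = 0.1056
  ~((D & E) & C) = 1 − 0.1056 = 0.8944
  → value = 0.8944
|1.0000 − 0.8944| = 0.106

0.106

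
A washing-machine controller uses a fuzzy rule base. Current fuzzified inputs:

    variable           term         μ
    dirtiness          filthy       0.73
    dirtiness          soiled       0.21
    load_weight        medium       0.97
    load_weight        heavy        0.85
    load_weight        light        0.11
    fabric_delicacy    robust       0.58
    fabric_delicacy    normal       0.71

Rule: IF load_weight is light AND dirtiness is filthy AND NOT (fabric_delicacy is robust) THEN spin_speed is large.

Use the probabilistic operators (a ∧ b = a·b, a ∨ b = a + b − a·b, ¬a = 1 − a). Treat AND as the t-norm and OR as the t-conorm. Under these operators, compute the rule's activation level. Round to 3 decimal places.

firing strength: light=0.11, filthy=0.73, ¬robust=1−0.58=0.42; AND[a·b] → w = 0.0337

0.034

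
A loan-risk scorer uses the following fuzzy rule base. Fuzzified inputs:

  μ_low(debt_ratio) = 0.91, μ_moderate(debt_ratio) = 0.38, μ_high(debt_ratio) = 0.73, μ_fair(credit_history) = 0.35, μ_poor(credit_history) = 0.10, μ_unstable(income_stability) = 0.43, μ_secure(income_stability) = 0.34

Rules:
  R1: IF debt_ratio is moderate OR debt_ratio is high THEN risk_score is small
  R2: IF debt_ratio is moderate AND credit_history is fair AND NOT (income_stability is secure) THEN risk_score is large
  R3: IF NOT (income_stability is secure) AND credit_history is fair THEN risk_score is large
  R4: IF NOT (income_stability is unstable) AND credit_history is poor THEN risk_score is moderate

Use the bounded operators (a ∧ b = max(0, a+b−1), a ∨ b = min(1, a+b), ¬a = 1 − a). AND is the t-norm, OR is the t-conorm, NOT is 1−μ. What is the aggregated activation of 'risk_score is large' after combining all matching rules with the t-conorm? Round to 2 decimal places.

0.01

R1: moderate=0.38, high=0.73; OR[min(1, a+b)] → w = 1.00
R2: moderate=0.38, fair=0.35, ¬secure=1−0.34=0.66; AND[max(0, a+b−1)] → w = 0.00
R3: ¬secure=1−0.34=0.66, fair=0.35; AND[max(0, a+b−1)] → w = 0.01
R4: ¬unstable=1−0.43=0.57, poor=0.10; AND[max(0, a+b−1)] → w = 0.00
Rules with consequent 'large': {R2, R3} → strengths 0.00, 0.01
Aggregate via t-conorm [min(1, a+b)]: 0.01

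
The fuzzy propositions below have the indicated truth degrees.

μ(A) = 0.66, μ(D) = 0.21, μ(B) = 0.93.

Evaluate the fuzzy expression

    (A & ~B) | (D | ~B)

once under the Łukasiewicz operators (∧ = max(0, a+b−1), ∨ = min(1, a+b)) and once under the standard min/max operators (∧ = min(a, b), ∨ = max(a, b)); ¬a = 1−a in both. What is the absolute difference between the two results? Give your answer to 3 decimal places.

0.070

Under Łukasiewicz:
  ~B = 1 − 0.93 = 0.07
  A & ~B = max(0, a+b−1) on (0.66, 0.07) = 0.00
  ~B = 1 − 0.93 = 0.07
  D | ~B = min(1, a+b) on (0.21, 0.07) = 0.28
  (A & ~B) | (D | ~B) = min(1, a+b) on (0.00, 0.28) = 0.28
  → value = 0.2800
Under standard min/max:
  ~B = 1 − 0.93 = 0.07
  A & ~B = min(a, b) on (0.66, 0.07) = 0.07
  ~B = 1 − 0.93 = 0.07
  D | ~B = max(a, b) on (0.21, 0.07) = 0.21
  (A & ~B) | (D | ~B) = max(a, b) on (0.07, 0.21) = 0.21
  → value = 0.2100
|0.2800 − 0.2100| = 0.070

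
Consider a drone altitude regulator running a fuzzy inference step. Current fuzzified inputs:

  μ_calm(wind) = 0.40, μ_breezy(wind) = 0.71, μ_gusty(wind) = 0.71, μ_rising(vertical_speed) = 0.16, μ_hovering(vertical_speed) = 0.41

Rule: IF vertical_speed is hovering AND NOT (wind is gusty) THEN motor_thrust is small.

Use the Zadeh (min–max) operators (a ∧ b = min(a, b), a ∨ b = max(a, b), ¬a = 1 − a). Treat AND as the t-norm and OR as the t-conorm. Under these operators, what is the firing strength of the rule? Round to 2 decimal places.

0.29

firing strength: hovering=0.41, ¬gusty=1−0.71=0.29; AND[min(a, b)] → w = 0.29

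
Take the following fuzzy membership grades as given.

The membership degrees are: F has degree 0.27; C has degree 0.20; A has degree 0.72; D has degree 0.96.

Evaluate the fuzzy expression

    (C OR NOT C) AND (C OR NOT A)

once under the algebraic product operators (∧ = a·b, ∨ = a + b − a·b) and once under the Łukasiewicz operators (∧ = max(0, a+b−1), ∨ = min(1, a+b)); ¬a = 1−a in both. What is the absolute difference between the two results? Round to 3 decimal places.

0.124

Under algebraic product:
  NOT C = 1 − 0.2000 = 0.8000
  C OR NOT C = a + b − a·b on (0.2000, 0.8000) = 0.8400
  NOT A = 1 − 0.7200 = 0.2800
  C OR NOT A = a + b − a·b on (0.2000, 0.2800) = 0.4240
  (C OR NOT C) AND (C OR NOT A) = a·b on (0.8400, 0.4240) = 0.3562
  → value = 0.3562
Under Łukasiewicz:
  NOT C = 1 − 0.20 = 0.80
  C OR NOT C = min(1, a+b) on (0.20, 0.80) = 1.00
  NOT A = 1 − 0.72 = 0.28
  C OR NOT A = min(1, a+b) on (0.20, 0.28) = 0.48
  (C OR NOT C) AND (C OR NOT A) = max(0, a+b−1) on (1.00, 0.48) = 0.48
  → value = 0.4800
|0.3562 − 0.4800| = 0.124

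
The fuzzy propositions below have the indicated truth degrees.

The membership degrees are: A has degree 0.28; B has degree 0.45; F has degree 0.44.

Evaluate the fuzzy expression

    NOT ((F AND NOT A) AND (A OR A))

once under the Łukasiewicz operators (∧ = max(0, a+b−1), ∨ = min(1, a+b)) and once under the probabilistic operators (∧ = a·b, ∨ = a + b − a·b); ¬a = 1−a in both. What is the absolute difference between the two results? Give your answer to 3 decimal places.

Under Łukasiewicz:
  NOT A = 1 − 0.28 = 0.72
  F AND NOT A = max(0, a+b−1) on (0.44, 0.72) = 0.16
  A OR A = min(1, a+b) on (0.28, 0.28) = 0.56
  (F AND NOT A) AND (A OR A) = max(0, a+b−1) on (0.16, 0.56) = 0.00
  NOT ((F AND NOT A) AND (A OR A)) = 1 − 0.00 = 1.00
  → value = 1.0000
Under probabilistic:
  NOT A = 1 − 0.2800 = 0.7200
  F AND NOT A = a·b on (0.4400, 0.7200) = 0.3168
  A OR A = a + b − a·b on (0.2800, 0.2800) = 0.4816
  (F AND NOT A) AND (A OR A) = a·b on (0.3168, 0.4816) = 0.1526
  NOT ((F AND NOT A) AND (A OR A)) = 1 − 0.1526 = 0.8474
  → value = 0.8474
|1.0000 − 0.8474| = 0.153

0.153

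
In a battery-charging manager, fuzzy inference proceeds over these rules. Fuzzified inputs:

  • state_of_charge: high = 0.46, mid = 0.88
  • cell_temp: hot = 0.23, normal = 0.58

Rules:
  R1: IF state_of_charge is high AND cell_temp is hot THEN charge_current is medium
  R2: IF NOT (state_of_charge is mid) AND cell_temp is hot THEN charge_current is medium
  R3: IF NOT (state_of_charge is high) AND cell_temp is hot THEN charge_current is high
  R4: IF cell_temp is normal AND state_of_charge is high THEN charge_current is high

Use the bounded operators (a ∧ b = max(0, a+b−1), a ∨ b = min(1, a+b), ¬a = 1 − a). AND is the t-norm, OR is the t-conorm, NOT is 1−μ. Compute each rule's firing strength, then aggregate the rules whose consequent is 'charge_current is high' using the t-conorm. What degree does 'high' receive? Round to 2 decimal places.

R1: high=0.46, hot=0.23; AND[max(0, a+b−1)] → w = 0.00
R2: ¬mid=1−0.88=0.12, hot=0.23; AND[max(0, a+b−1)] → w = 0.00
R3: ¬high=1−0.46=0.54, hot=0.23; AND[max(0, a+b−1)] → w = 0.00
R4: normal=0.58, high=0.46; AND[max(0, a+b−1)] → w = 0.04
Rules with consequent 'high': {R3, R4} → strengths 0.00, 0.04
Aggregate via t-conorm [min(1, a+b)]: 0.04

0.04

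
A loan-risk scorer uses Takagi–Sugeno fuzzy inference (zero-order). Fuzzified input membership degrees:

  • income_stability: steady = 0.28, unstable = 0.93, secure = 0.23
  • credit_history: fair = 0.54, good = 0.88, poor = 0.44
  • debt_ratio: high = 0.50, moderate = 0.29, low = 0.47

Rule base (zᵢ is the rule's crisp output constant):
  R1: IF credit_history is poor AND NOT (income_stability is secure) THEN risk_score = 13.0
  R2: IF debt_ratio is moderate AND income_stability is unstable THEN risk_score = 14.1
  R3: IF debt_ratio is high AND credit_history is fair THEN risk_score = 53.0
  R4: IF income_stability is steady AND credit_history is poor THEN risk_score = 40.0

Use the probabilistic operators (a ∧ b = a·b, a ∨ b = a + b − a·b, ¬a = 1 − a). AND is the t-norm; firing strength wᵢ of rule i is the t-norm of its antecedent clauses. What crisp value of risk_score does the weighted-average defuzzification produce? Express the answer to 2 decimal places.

R1 (z=13.0): poor=0.44, ¬secure=1−0.23=0.77; AND[a·b] → w = 0.3388
R2 (z=14.1): moderate=0.29, unstable=0.93; AND[a·b] → w = 0.2697
R3 (z=53.0): high=0.50, fair=0.54; AND[a·b] → w = 0.2700
R4 (z=40.0): steady=0.28, poor=0.44; AND[a·b] → w = 0.1232
Weighted average = (0.3388·13.0 + 0.2697·14.1 + 0.2700·53.0 + 0.1232·40.0) / (0.3388 + 0.2697 + 0.2700 + 0.1232)
  = 27.4452 / 1.0017 = 27.40

27.40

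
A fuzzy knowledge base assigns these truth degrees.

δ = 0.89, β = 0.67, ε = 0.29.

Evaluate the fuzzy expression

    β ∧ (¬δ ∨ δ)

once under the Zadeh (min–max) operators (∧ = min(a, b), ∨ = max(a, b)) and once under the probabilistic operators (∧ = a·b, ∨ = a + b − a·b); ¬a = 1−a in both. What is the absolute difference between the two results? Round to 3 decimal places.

0.066

Under Zadeh (min–max):
  ¬δ = 1 − 0.89 = 0.11
  ¬δ ∨ δ = max(a, b) on (0.11, 0.89) = 0.89
  β ∧ (¬δ ∨ δ) = min(a, b) on (0.67, 0.89) = 0.67
  → value = 0.6700
Under probabilistic:
  ¬δ = 1 − 0.8900 = 0.1100
  ¬δ ∨ δ = a + b − a·b on (0.1100, 0.8900) = 0.9021
  β ∧ (¬δ ∨ δ) = a·b on (0.6700, 0.9021) = 0.6044
  → value = 0.6044
|0.6700 − 0.6044| = 0.066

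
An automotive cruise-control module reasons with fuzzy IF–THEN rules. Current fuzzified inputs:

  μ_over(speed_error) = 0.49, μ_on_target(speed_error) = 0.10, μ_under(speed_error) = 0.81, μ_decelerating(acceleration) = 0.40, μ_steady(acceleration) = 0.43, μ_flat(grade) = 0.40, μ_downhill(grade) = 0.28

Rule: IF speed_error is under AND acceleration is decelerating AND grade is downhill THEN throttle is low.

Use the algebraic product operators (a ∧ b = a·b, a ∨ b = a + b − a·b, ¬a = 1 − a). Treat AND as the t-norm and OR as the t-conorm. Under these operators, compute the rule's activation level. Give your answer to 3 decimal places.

0.091

firing strength: under=0.81, decelerating=0.40, downhill=0.28; AND[a·b] → w = 0.0907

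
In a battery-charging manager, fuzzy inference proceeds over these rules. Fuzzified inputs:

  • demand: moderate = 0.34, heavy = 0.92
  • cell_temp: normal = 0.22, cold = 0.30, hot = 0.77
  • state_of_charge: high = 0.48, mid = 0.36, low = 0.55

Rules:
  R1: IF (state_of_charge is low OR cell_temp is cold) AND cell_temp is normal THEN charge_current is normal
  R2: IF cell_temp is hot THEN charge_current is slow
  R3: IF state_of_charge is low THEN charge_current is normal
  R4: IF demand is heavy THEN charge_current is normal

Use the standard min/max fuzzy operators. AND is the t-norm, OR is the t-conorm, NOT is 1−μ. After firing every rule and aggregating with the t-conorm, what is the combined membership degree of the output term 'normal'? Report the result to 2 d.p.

0.92

R1: (low=0.55 OR cold=0.30) = 0.55; AND[min(a, b)] with normal=0.22 → w = 0.22
R2: hot=0.77 → w = 0.77
R3: low=0.55 → w = 0.55
R4: heavy=0.92 → w = 0.92
Rules with consequent 'normal': {R1, R3, R4} → strengths 0.22, 0.55, 0.92
Aggregate via t-conorm [max(a, b)]: 0.92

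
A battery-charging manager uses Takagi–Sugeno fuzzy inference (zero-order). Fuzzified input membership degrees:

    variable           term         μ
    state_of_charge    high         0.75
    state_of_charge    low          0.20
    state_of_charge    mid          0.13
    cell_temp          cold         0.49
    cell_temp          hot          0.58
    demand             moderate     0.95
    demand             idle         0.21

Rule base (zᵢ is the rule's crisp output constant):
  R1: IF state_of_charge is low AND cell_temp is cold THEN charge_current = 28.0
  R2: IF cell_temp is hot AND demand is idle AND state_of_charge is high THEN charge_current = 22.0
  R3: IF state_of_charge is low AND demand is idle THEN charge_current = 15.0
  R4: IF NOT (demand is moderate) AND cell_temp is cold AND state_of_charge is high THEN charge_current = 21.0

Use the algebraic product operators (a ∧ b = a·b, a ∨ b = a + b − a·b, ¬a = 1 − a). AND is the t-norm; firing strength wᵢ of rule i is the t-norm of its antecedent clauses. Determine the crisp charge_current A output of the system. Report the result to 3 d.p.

23.104

R1 (z=28.0): low=0.20, cold=0.49; AND[a·b] → w = 0.0980
R2 (z=22.0): hot=0.58, idle=0.21, high=0.75; AND[a·b] → w = 0.0913
R3 (z=15.0): low=0.20, idle=0.21; AND[a·b] → w = 0.0420
R4 (z=21.0): ¬moderate=1−0.95=0.05, cold=0.49, high=0.75; AND[a·b] → w = 0.0184
Weighted average = (0.0980·28.0 + 0.0913·22.0 + 0.0420·15.0 + 0.0184·21.0) / (0.0980 + 0.0913 + 0.0420 + 0.0184)
  = 5.7696 / 0.2497 = 23.104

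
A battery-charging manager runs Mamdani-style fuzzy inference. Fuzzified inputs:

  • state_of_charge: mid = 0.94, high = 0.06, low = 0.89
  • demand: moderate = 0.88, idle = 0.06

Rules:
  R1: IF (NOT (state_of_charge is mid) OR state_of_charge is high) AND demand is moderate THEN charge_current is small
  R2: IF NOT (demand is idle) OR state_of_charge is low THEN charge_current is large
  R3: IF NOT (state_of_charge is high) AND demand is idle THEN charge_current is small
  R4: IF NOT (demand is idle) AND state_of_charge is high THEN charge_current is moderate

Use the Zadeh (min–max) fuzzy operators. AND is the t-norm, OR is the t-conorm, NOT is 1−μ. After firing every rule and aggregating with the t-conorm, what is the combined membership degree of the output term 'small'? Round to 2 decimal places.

R1: (¬mid=1−0.94=0.06 OR high=0.06) = 0.06; AND[min(a, b)] with moderate=0.88 → w = 0.06
R2: ¬idle=1−0.06=0.94, low=0.89; OR[max(a, b)] → w = 0.94
R3: ¬high=1−0.06=0.94, idle=0.06; AND[min(a, b)] → w = 0.06
R4: ¬idle=1−0.06=0.94, high=0.06; AND[min(a, b)] → w = 0.06
Rules with consequent 'small': {R1, R3} → strengths 0.06, 0.06
Aggregate via t-conorm [max(a, b)]: 0.06

0.06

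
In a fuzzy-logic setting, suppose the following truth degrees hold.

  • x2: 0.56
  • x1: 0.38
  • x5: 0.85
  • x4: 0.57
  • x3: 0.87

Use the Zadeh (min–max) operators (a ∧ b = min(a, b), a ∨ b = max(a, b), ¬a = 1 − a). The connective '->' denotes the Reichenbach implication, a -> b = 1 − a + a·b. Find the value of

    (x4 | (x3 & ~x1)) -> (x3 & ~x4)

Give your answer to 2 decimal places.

0.65

~x1 = 1 − 0.38 = 0.62
x3 & ~x1 = min(a, b) on (0.87, 0.62) = 0.62
x4 | (x3 & ~x1) = max(a, b) on (0.57, 0.62) = 0.62
~x4 = 1 − 0.57 = 0.43
x3 & ~x4 = min(a, b) on (0.87, 0.43) = 0.43
(x4 | (x3 & ~x1)) -> (x3 & ~x4)  [Reichenbach: 1 − a + a·b] with a=0.62, b=0.43 → 0.65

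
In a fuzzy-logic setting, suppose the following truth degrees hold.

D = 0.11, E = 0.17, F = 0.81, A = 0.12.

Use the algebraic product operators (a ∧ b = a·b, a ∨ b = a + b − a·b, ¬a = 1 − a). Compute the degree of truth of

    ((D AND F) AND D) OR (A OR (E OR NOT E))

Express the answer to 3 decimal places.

D AND F = a·b on (0.1100, 0.8100) = 0.0891
(D AND F) AND D = a·b on (0.0891, 0.1100) = 0.0098
NOT E = 1 − 0.1700 = 0.8300
E OR NOT E = a + b − a·b on (0.1700, 0.8300) = 0.8589
A OR (E OR NOT E) = a + b − a·b on (0.1200, 0.8589) = 0.8758
((D AND F) AND D) OR (A OR (E OR NOT E)) = a + b − a·b on (0.0098, 0.8758) = 0.8770

0.877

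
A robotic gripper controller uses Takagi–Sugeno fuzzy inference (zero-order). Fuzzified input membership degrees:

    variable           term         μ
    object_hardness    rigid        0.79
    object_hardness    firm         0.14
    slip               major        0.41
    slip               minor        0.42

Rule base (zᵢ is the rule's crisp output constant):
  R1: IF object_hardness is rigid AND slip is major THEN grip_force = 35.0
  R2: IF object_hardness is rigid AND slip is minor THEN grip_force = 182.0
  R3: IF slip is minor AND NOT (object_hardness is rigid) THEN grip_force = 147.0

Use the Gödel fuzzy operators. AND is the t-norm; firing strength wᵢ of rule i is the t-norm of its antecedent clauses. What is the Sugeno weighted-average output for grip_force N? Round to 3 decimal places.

R1 (z=35.0): rigid=0.79, major=0.41; AND[min(a, b)] → w = 0.41
R2 (z=182.0): rigid=0.79, minor=0.42; AND[min(a, b)] → w = 0.42
R3 (z=147.0): minor=0.42, ¬rigid=1−0.79=0.21; AND[min(a, b)] → w = 0.21
Weighted average = (0.41·35.0 + 0.42·182.0 + 0.21·147.0) / (0.41 + 0.42 + 0.21)
  = 121.6600 / 1.0400 = 116.981

116.981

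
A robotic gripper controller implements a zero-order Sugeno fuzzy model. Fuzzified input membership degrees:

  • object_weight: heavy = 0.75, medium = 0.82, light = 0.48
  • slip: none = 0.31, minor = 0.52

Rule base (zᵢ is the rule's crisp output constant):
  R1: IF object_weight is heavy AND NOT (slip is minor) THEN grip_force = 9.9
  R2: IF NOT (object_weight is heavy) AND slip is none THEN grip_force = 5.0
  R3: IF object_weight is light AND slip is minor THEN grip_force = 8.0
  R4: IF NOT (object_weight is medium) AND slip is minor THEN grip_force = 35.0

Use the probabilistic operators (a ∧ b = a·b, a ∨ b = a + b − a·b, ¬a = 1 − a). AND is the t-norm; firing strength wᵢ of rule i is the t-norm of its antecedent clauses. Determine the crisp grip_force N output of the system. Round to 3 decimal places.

R1 (z=9.9): heavy=0.75, ¬minor=1−0.52=0.48; AND[a·b] → w = 0.3600
R2 (z=5.0): ¬heavy=1−0.75=0.25, none=0.31; AND[a·b] → w = 0.0775
R3 (z=8.0): light=0.48, minor=0.52; AND[a·b] → w = 0.2496
R4 (z=35.0): ¬medium=1−0.82=0.18, minor=0.52; AND[a·b] → w = 0.0936
Weighted average = (0.3600·9.9 + 0.0775·5.0 + 0.2496·8.0 + 0.0936·35.0) / (0.3600 + 0.0775 + 0.2496 + 0.0936)
  = 9.2243 / 0.7807 = 11.815

11.815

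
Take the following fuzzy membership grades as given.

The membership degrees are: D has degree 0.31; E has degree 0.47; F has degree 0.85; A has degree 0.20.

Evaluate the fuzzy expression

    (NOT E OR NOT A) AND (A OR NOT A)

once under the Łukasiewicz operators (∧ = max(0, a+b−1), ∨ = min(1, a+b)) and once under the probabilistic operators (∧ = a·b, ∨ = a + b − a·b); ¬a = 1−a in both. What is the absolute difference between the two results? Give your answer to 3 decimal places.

0.239

Under Łukasiewicz:
  NOT E = 1 − 0.47 = 0.53
  NOT A = 1 − 0.20 = 0.80
  NOT E OR NOT A = min(1, a+b) on (0.53, 0.80) = 1.00
  NOT A = 1 − 0.20 = 0.80
  A OR NOT A = min(1, a+b) on (0.20, 0.80) = 1.00
  (NOT E OR NOT A) AND (A OR NOT A) = max(0, a+b−1) on (1.00, 1.00) = 1.00
  → value = 1.0000
Under probabilistic:
  NOT E = 1 − 0.4700 = 0.5300
  NOT A = 1 − 0.2000 = 0.8000
  NOT E OR NOT A = a + b − a·b on (0.5300, 0.8000) = 0.9060
  NOT A = 1 − 0.2000 = 0.8000
  A OR NOT A = a + b − a·b on (0.2000, 0.8000) = 0.8400
  (NOT E OR NOT A) AND (A OR NOT A) = a·b on (0.9060, 0.8400) = 0.7610
  → value = 0.7610
|1.0000 − 0.7610| = 0.239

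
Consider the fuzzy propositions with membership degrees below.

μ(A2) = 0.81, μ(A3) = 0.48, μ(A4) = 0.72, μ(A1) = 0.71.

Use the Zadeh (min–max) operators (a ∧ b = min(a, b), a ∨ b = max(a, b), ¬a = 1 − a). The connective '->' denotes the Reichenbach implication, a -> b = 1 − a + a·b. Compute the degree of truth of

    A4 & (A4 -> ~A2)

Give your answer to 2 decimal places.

~A2 = 1 − 0.81 = 0.19
A4 -> ~A2  [Reichenbach: 1 − a + a·b] with a=0.72, b=0.19 → 0.42
A4 & (A4 -> ~A2) = min(a, b) on (0.72, 0.42) = 0.42

0.42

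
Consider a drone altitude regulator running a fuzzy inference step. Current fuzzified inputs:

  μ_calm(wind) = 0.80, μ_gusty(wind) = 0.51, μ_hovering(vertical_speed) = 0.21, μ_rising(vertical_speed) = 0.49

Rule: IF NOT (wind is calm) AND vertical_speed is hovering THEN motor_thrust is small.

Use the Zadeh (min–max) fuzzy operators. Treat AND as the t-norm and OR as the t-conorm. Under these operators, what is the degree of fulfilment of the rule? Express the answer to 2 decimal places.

0.20

firing strength: ¬calm=1−0.80=0.20, hovering=0.21; AND[min(a, b)] → w = 0.20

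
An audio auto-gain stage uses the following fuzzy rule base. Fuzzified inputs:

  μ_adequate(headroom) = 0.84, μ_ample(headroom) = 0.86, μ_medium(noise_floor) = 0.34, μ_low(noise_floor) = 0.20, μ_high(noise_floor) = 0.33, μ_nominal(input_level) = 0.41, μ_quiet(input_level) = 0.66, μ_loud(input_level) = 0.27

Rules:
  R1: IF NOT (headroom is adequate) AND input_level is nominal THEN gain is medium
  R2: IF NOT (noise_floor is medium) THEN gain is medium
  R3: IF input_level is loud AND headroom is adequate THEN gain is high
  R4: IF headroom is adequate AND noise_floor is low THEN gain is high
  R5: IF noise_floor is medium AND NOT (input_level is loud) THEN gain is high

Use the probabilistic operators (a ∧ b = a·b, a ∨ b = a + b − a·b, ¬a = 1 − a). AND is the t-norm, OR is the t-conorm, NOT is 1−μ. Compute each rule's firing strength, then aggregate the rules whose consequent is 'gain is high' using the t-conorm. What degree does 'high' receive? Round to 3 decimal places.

R1: ¬adequate=1−0.84=0.16, nominal=0.41; AND[a·b] → w = 0.0656
R2: ¬medium=1−0.34=0.66 → w = 0.6600
R3: loud=0.27, adequate=0.84; AND[a·b] → w = 0.2268
R4: adequate=0.84, low=0.20; AND[a·b] → w = 0.1680
R5: medium=0.34, ¬loud=1−0.27=0.73; AND[a·b] → w = 0.2482
Rules with consequent 'high': {R3, R4, R5} → strengths 0.2268, 0.1680, 0.2482
Aggregate via t-conorm [a + b − a·b]: 0.5164

0.516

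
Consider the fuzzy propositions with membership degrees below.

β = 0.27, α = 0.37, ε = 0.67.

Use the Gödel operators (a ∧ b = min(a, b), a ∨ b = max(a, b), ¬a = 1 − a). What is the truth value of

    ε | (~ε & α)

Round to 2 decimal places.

~ε = 1 − 0.67 = 0.33
~ε & α = min(a, b) on (0.33, 0.37) = 0.33
ε | (~ε & α) = max(a, b) on (0.67, 0.33) = 0.67

0.67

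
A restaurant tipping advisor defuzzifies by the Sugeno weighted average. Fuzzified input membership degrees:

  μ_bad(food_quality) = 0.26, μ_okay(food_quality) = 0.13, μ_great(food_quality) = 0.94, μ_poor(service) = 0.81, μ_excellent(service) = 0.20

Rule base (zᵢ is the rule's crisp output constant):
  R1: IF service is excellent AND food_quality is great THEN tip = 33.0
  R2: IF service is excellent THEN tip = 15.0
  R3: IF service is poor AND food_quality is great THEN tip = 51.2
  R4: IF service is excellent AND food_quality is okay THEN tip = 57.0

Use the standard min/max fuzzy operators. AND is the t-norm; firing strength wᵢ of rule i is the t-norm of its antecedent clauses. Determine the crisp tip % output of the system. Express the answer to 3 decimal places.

R1 (z=33.0): excellent=0.20, great=0.94; AND[min(a, b)] → w = 0.20
R2 (z=15.0): excellent=0.20 → w = 0.20
R3 (z=51.2): poor=0.81, great=0.94; AND[min(a, b)] → w = 0.81
R4 (z=57.0): excellent=0.20, okay=0.13; AND[min(a, b)] → w = 0.13
Weighted average = (0.20·33.0 + 0.20·15.0 + 0.81·51.2 + 0.13·57.0) / (0.20 + 0.20 + 0.81 + 0.13)
  = 58.4820 / 1.3400 = 43.643

43.643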